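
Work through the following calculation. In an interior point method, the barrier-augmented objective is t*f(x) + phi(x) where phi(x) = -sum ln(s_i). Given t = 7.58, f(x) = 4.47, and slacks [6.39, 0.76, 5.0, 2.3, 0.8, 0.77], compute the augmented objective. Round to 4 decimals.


Step 1: Compute log-barrier.
ln values: [1.8547, -0.2744, 1.6094, 0.8329, -0.2231, -0.2614]
phi = -(1.8547 - 0.2744 + 1.6094 + 0.8329 - 0.2231 - 0.2614) = -3.5381
Step 2: Compute augmented objective.
t*f(x) = 7.58*4.47 = 33.8826
Total = 33.8826 - 3.5381 = 30.3445


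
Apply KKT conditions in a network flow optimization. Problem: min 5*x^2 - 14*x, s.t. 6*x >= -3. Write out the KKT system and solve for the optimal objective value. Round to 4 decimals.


Step 1: Try lambda = 0 (constraint inactive).
Stationarity: 2*5*x - 14 = 0
x* = 14/(2*5) = 1.4
Check constraint: 6*1.4 = 8.4 >= -3 -- satisfied.
Step 2: Compute optimal value.
f(x*) = 5*1.4^2 - 14*1.4 = -9.8


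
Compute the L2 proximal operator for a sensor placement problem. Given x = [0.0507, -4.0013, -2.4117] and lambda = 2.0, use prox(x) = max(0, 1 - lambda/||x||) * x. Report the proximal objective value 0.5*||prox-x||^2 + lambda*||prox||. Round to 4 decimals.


Step 1: Compute ||x||.
||x|| = 4.6722
Step 2: Compute scaling factor.
scale = max(0, 1 - 2.0/4.6722) = 0.5719
Step 3: prox(x) = [0.029, -2.2885, -1.3793]
||prox(x)|| = 2.6722
Step 4: Proximal objective.
0.5*||prox-x||^2 = 2.0
lambda*||prox|| = 5.3444
Total = 7.3444


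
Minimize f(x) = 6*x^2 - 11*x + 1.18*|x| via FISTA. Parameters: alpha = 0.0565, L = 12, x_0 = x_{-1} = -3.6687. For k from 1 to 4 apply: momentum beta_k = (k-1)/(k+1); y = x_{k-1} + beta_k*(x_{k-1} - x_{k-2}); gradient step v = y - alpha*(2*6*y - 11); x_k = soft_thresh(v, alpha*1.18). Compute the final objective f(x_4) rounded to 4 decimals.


FISTA on f(x) = 6*x^2 - 11*x + 1.18*|x|
L = 12, alpha = 0.0565
Iteration 1: beta = 0.0, y = -3.6687 + 0.0*(-3.6687 + 3.6687) = -3.6687
  grad(y) = -55.0244, v = y - alpha*grad = -0.5598
  prox(v) = soft_thresh(-0.5598, 0.0667) = -0.4932
Iteration 2: beta = 0.3333, y = -0.4932 + 0.3333*(-0.4932 + 3.6687) = 0.5654
  grad(y) = -4.2156, v = y - alpha*grad = 0.8035
  prox(v) = soft_thresh(0.8035, 0.0667) = 0.7369
Iteration 3: beta = 0.5, y = 0.7369 + 0.5*(0.7369 + 0.4932) = 1.3519
  grad(y) = 5.2227, v = y - alpha*grad = 1.0568
  prox(v) = soft_thresh(1.0568, 0.0667) = 0.9901
Iteration 4: beta = 0.6, y = 0.9901 + 0.6*(0.9901 - 0.7369) = 1.1421
  grad(y) = 2.7052, v = y - alpha*grad = 0.9893
  prox(v) = soft_thresh(0.9893, 0.0667) = 0.9226
f(x_4) = 6*0.9226^2 - 11*0.9226 + 1.18*|0.9226| = -3.9528


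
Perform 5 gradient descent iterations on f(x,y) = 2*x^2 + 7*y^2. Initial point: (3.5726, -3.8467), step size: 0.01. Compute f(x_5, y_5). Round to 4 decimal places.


Gradient descent on f(x,y) = 2*x^2 + 7*y^2.
Starting point: (3.5726, -3.8467), alpha = 0.01
Step 1: grad_x = 2*2*3.5726 = 14.2904, grad_y = 2*7*-3.8467 = -53.8538
  x_1 = 3.5726 - 0.01*14.2904 = 3.4297
  y_1 = -3.8467 - 0.01*-53.8538 = -3.3082
Step 2: grad_x = 2*2*3.4297 = 13.7188, grad_y = 2*7*-3.3082 = -46.3143
  x_2 = 3.4297 - 0.01*13.7188 = 3.2925
  y_2 = -3.3082 - 0.01*-46.3143 = -2.845
Step 3: grad_x = 2*2*3.2925 = 13.17, grad_y = 2*7*-2.845 = -39.8303
  x_3 = 3.2925 - 0.01*13.17 = 3.1608
  y_3 = -2.845 - 0.01*-39.8303 = -2.4467
Step 4: grad_x = 2*2*3.1608 = 12.6432, grad_y = 2*7*-2.4467 = -34.254
  x_4 = 3.1608 - 0.01*12.6432 = 3.0344
  y_4 = -2.4467 - 0.01*-34.254 = -2.1042
Step 5: grad_x = 2*2*3.0344 = 12.1375, grad_y = 2*7*-2.1042 = -29.4585
  x_5 = 3.0344 - 0.01*12.1375 = 2.913
  y_5 = -2.1042 - 0.01*-29.4585 = -1.8096
f(2.913, -1.8096) = 2*2.913^2 + 7*(-1.8096)^2 = 39.8935


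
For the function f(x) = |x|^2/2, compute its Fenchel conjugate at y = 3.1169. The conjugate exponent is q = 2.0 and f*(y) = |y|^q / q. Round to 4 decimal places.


The conjugate exponent q satisfies 1/p + 1/q = 1.
p = 2, so q = 2/(2 - 1) = 2.0
|y|^q = 3.1169^2.0 = 9.7151
f*(3.1169) = 9.7151 / 2.0 = 4.8575


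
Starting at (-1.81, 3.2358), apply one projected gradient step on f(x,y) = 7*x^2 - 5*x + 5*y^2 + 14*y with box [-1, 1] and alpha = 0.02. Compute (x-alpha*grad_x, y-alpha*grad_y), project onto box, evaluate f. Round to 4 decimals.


Step 1: Compute gradient at (-1.81, 3.2358).
grad_x = 2*7*-1.81 - 5 = -30.34
grad_y = 2*5*3.2358 + 14 = 46.358
Step 2: Gradient step.
x_raw = -1.81 - 0.02*-30.34 = -1.2032
y_raw = 3.2358 - 0.02*46.358 = 2.3086
Step 3: Project onto [-1, 1].
x_proj = clip(-1.2032) = -1.0
y_proj = clip(2.3086) = 1.0
Step 4: Evaluate f.
f(-1.0, 1.0) = 31.0


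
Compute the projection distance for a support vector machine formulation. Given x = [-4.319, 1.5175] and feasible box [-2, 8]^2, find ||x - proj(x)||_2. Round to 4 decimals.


Project each component onto [-2, 8].
clip(-4.319) = -2.0, clip(1.5175) = 1.5175
Projection = [-2.0, 1.5175]
Squared diffs: [5.3778, 0.0]
Distance = sqrt(5.3778) = 2.319


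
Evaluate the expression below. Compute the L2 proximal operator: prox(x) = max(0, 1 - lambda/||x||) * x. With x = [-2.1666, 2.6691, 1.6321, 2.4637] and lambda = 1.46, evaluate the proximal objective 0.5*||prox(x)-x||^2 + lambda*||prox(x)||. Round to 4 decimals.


Step 1: Compute ||x||.
||x|| = 4.5334
Step 2: Compute scaling factor.
scale = max(0, 1 - 1.46/4.5334) = 0.6779
Step 3: prox(x) = [-1.4688, 1.8095, 1.1065, 1.6703]
||prox(x)|| = 3.0734
Step 4: Proximal objective.
0.5*||prox-x||^2 = 1.0658
lambda*||prox|| = 4.4872
Total = 5.553


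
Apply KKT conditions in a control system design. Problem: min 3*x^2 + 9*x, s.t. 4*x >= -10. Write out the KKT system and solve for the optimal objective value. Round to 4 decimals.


Step 1: Try lambda = 0 (constraint inactive).
Stationarity: 2*3*x + 9 = 0
x* = -9/(2*3) = -1.5
Check constraint: 4*-1.5 = -6.0 >= -10 -- satisfied.
Step 2: Compute optimal value.
f(x*) = 3*(-1.5)^2 + 9*(-1.5) = -6.75


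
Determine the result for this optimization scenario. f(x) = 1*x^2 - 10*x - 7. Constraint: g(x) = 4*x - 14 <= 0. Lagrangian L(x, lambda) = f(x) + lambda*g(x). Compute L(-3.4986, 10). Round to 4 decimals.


Step 1: Evaluate f(x).
f(-3.4986) = 1*(-3.4986)^2 - 10*(-3.4986) - 7 = 40.2262
Step 2: Evaluate g(x).
g(-3.4986) = 4*-3.4986 - 14 = -27.9944
Step 3: Compute Lagrangian.
L = 40.2262 + 10*-27.9944 = -239.7178


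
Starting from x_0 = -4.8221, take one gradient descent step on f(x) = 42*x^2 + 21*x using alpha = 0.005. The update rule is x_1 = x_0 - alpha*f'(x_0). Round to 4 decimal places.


We compute the gradient at x_0 and apply the update.
f'(x) = 84*x + 21
f'(-4.8221) = 84*-4.8221 + 21 = -384.0564
x_1 = -4.8221 - 0.005*-384.0564 = -2.9018


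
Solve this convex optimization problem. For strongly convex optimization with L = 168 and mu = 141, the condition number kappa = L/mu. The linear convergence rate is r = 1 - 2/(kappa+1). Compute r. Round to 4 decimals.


Step 1: Compute the condition number.
kappa = L/mu = 168/141 = 1.1915
Step 2: Compute the convergence rate.
r = 1 - 2/(kappa + 1) = 1 - 2*mu/(L + mu) = (L - mu)/(L + mu) = 27/309 = 0.0874


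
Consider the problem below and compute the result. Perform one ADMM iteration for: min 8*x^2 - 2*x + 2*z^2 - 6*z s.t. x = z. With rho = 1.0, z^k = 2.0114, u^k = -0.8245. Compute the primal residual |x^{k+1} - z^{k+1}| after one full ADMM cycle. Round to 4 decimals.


ADMM iteration with rho = 1.0, z^k = 2.0114, u^k = -0.8245
Step 1: x-update.
Minimize 8*x^2 - 2*x + (1.0/2)*(x - 2.0114 - 0.8245)^2
FOC: (2*8 + 1.0)*x = 2 + 1.0*(2.0114 + 0.8245)
x^{k+1} = 0.2845
Step 2: z-update.
Minimize 2*z^2 - 6*z + (1.0/2)*(0.2845 - z - 0.8245)^2
FOC: (2*2 + 1.0)*z = 6 + 1.0*(0.2845 - 0.8245)
z^{k+1} = 1.092
Step 3: u-update.
u^{k+1} = -0.8245 + 0.2845 - 1.092 = -1.632
Step 4: Primal residual = |0.2845 - 1.092| = 0.8075


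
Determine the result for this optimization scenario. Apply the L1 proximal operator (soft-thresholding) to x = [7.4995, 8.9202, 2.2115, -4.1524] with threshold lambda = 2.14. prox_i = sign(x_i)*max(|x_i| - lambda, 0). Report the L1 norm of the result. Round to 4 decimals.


Soft-thresholding with lambda = 2.14:
prox(7.4995) = sign(7.4995)*max(|7.4995| - 2.14, 0) = 5.3595
prox(8.9202) = sign(8.9202)*max(|8.9202| - 2.14, 0) = 6.7802
prox(2.2115) = sign(2.2115)*max(|2.2115| - 2.14, 0) = 0.0715
prox(-4.1524) = sign(-4.1524)*max(|-4.1524| - 2.14, 0) = -2.0124
prox(x) = [5.3595, 6.7802, 0.0715, -2.0124]
||prox(x)||_1 = 5.3595 + 6.7802 + 0.0715 + 2.0124 = 14.2236


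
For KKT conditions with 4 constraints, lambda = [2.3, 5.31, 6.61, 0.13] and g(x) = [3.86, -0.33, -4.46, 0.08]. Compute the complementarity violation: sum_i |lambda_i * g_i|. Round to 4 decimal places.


KKT complementary slackness check:
lambda_1 * g_1 = 2.3 * 3.86 = 8.878
lambda_2 * g_2 = 5.31 * -0.33 = -1.7523
lambda_3 * g_3 = 6.61 * -4.46 = -29.4806
lambda_4 * g_4 = 0.13 * 0.08 = 0.0104
Total violation = 8.878 + 1.7523 + 29.4806 + 0.0104 = 40.1213


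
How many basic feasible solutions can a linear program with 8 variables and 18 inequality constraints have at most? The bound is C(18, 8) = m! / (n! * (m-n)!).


Each vertex corresponds to some choice of n active constraints out of m, so the number of vertices is at most C(m, n) = m! / (n!(m-n)!).
m = 18, n = 8
Numerator: 18 * 17 * 16 * 15 * 14 * 13 * 12 * 11
Denominator: 8! = 40320
C(18, 8) = 43758


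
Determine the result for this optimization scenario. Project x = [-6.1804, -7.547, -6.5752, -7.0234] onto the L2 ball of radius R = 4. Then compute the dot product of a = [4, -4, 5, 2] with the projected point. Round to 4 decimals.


Step 1: Compute ||x|| (intermediates to 6 decimals).
||x|| = sqrt((-6.1804)^2 + (-7.547)^2 + (-6.5752)^2 + (-7.0234)^2) = 13.700947
Step 2: Project.
Since ||x|| > R, scale = R/||x|| = 4/13.700947 = 0.291951, proj(x) = scale * x
proj(x) = [-1.804374, -2.203354, -1.919636, -2.050489]
Step 3: Dot product.
a^T * proj(x) = 4*(-1.804374) - 4*(-2.203354) + 5*(-1.919636) + 2*(-2.050489) = -12.1032


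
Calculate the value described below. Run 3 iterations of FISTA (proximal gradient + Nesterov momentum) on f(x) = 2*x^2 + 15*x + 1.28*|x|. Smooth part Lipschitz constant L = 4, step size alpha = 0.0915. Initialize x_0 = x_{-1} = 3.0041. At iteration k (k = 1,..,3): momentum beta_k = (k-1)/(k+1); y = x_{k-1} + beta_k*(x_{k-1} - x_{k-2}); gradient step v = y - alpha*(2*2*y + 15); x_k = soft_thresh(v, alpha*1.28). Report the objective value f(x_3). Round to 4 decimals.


FISTA on f(x) = 2*x^2 + 15*x + 1.28*|x|
L = 4, alpha = 0.0915
Iteration 1: beta = 0.0, y = 3.0041 + 0.0*(3.0041 - 3.0041) = 3.0041
  grad(y) = 27.0164, v = y - alpha*grad = 0.5321
  prox(v) = soft_thresh(0.5321, 0.1171) = 0.415
Iteration 2: beta = 0.3333, y = 0.415 + 0.3333*(0.415 - 3.0041) = -0.4481
  grad(y) = 13.2078, v = y - alpha*grad = -1.6566
  prox(v) = soft_thresh(-1.6566, 0.1171) = -1.5395
Iteration 3: beta = 0.5, y = -1.5395 + 0.5*(-1.5395 - 0.415) = -2.5167
  grad(y) = 4.9333, v = y - alpha*grad = -2.9681
  prox(v) = soft_thresh(-2.9681, 0.1171) = -2.8509
f(x_3) = 2*(-2.8509)^2 + 15*(-2.8509) + 1.28*|-2.8509| = -22.8592


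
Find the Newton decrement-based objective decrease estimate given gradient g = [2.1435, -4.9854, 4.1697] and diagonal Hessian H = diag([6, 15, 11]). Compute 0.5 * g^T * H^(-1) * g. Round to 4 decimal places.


Step 1: H is diagonal, so H^(-1) * g = [0.3573, -0.3324, 0.3791].
Step 2: g^T H^(-1) g = sum_i g_i^2 / H_ii
  = (2.1435)^2/6 + (-4.9854)^2/15 + (4.1697)^2/11
  = 0.7658 + 1.6569 + 1.5806 = 4.0033
Step 3: Objective decrease = 0.5 * g^T H^(-1) g = 2.0016


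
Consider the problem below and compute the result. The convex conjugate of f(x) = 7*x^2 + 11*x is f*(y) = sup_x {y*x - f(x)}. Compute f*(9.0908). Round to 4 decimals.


f*(y) = sup_x {y*x - a*x^2 - b*x} = sup_x {(y-b)*x - a*x^2}
FOC: (y - b) - 2a*x = 0 => x* = (y - b)/(2a)
x* = (9.0908 - 11)/(2*7) = -0.1364
f*(9.0908) = (y-b)^2/(4a) = (9.0908 - 11)^2/(4*7)
= 3.645/28 = 0.1302


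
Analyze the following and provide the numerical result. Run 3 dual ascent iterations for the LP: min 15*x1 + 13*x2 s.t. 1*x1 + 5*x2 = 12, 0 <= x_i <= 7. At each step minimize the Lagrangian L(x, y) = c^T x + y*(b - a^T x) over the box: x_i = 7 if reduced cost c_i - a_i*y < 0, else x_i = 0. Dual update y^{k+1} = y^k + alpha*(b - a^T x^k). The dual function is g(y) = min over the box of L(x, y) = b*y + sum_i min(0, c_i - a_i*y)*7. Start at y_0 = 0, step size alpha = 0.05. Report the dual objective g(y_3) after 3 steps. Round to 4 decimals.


Dual ascent for LP: min 15*x1 + 13*x2, 1*x1 + 5*x2 = 12, 0 <= x_i <= 7
Step 1: y^k = 0.0, reduced costs: (15.0, 13.0)
  x^k = (0.0, 0.0), subgradient = b - a^T x = 12.0
  y^{k+1} = 0.0 + 0.05*12.0 = 0.6
Step 2: y^k = 0.6, reduced costs: (14.4, 10.0)
  x^k = (0.0, 0.0), subgradient = b - a^T x = 12.0
  y^{k+1} = 0.6 + 0.05*12.0 = 1.2
Step 3: y^k = 1.2, reduced costs: (13.8, 7.0)
  x^k = (0.0, 0.0), subgradient = b - a^T x = 12.0
  y^{k+1} = 1.2 + 0.05*12.0 = 1.8
Dual objective at y_3 = 1.8: reduced costs (13.2, 4.0), box minimizer x = (0.0, 0.0)
g(y_3) = b*y + (c1 - a1*y)*x1 + (c2 - a2*y)*x2 = 12*1.8 + 13.2*0.0 + 4.0*0.0 = 21.6 + 0.0 + 0.0 = 21.6


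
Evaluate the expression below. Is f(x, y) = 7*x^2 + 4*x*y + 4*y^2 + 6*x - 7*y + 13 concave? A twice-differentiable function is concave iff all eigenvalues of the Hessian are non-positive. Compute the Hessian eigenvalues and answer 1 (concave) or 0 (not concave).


The Hessian of f(x,y) = 7*x^2 + 4*x*y + 4*y^2 + 6*x - 7*y + 13 is:
H = [[14, 4], [4, 8]]
Trace = 14 + 8 = 22
Determinant = 14*8 - (4)^2 = 96
Discriminant = (22)^2 - 4*96 = 100.0
Eigenvalues: lambda_1 = 6.0, lambda_2 = 16.0
The function is not concave.

0


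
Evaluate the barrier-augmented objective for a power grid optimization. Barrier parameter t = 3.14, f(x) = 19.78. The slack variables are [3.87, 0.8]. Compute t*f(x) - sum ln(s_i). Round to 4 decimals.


Step 1: Compute log-barrier.
ln values: [1.3533, -0.2231]
phi = -(1.3533 - 0.2231) = -1.1301
Step 2: Compute augmented objective.
t*f(x) = 3.14*19.78 = 62.1092
Total = 62.1092 - 1.1301 = 60.9791


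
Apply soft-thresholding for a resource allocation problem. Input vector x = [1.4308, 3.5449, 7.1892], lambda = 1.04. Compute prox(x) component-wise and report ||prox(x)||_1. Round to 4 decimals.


Soft-thresholding with lambda = 1.04:
prox(1.4308) = sign(1.4308)*max(|1.4308| - 1.04, 0) = 0.3908
prox(3.5449) = sign(3.5449)*max(|3.5449| - 1.04, 0) = 2.5049
prox(7.1892) = sign(7.1892)*max(|7.1892| - 1.04, 0) = 6.1492
prox(x) = [0.3908, 2.5049, 6.1492]
||prox(x)||_1 = 0.3908 + 2.5049 + 6.1492 = 9.0449


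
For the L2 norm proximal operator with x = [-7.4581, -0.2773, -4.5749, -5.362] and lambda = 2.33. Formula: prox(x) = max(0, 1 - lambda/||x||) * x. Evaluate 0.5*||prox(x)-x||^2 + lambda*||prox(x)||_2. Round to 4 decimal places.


Step 1: Compute ||x||.
||x|| = 10.2655
Step 2: Compute scaling factor.
scale = max(0, 1 - 2.33/10.2655) = 0.773
Step 3: prox(x) = [-5.7653, -0.2144, -3.5365, -4.145]
||prox(x)|| = 7.9355
Step 4: Proximal objective.
0.5*||prox-x||^2 = 2.7145
lambda*||prox|| = 18.4897
Total = 21.2042


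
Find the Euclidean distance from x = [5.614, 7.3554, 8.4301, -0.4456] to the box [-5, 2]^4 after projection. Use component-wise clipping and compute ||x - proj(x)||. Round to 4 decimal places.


Project each component onto [-5, 2].
clip(5.614) = 2.0, clip(7.3554) = 2.0, clip(8.4301) = 2.0, clip(-0.4456) = -0.4456
Projection = [2.0, 2.0, 2.0, -0.4456]
Squared diffs: [13.061, 28.6803, 41.3462, 0.0]
Distance = sqrt(83.0875) = 9.1152


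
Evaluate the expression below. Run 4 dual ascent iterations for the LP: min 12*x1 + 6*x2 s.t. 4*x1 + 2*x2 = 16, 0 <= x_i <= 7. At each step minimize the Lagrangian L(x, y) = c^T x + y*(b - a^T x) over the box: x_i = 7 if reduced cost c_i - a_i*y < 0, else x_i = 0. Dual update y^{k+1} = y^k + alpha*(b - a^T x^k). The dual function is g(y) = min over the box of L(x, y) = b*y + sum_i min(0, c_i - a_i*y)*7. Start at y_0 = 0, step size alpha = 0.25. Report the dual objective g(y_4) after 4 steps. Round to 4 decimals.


Dual ascent for LP: min 12*x1 + 6*x2, 4*x1 + 2*x2 = 16, 0 <= x_i <= 7
Step 1: y^k = 0.0, reduced costs: (12.0, 6.0)
  x^k = (0.0, 0.0), subgradient = b - a^T x = 16.0
  y^{k+1} = 0.0 + 0.25*16.0 = 4.0
Step 2: y^k = 4.0, reduced costs: (-4.0, -2.0)
  x^k = (7.0, 7.0), subgradient = b - a^T x = -26.0
  y^{k+1} = 4.0 + 0.25*-26.0 = -2.5
Step 3: y^k = -2.5, reduced costs: (22.0, 11.0)
  x^k = (0.0, 0.0), subgradient = b - a^T x = 16.0
  y^{k+1} = -2.5 + 0.25*16.0 = 1.5
Step 4: y^k = 1.5, reduced costs: (6.0, 3.0)
  x^k = (0.0, 0.0), subgradient = b - a^T x = 16.0
  y^{k+1} = 1.5 + 0.25*16.0 = 5.5
Dual objective at y_4 = 5.5: reduced costs (-10.0, -5.0), box minimizer x = (7.0, 7.0)
g(y_4) = b*y + (c1 - a1*y)*x1 + (c2 - a2*y)*x2 = 16*5.5 + (-10.0)*7.0 + (-5.0)*7.0 = 88.0 - 70.0 - 35.0 = -17.0


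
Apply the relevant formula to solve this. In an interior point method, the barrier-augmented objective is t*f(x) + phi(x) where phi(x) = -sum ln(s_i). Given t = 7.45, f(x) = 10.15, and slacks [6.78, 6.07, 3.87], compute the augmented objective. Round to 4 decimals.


Step 1: Compute log-barrier.
ln values: [1.914, 1.8034, 1.3533]
phi = -(1.914 + 1.8034 + 1.3533) = -5.0706
Step 2: Compute augmented objective.
t*f(x) = 7.45*10.15 = 75.6175
Total = 75.6175 - 5.0706 = 70.5469


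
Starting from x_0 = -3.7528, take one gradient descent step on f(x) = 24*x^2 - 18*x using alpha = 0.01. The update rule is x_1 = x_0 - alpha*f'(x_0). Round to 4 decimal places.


We compute the gradient at x_0 and apply the update.
f'(x) = 48*x - 18
f'(-3.7528) = 48*-3.7528 - 18 = -198.1344
x_1 = -3.7528 - 0.01*-198.1344 = -1.7715


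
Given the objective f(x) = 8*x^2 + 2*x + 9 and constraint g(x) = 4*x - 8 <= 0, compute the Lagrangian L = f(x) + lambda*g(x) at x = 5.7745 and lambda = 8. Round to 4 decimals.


Step 1: Evaluate f(x).
f(5.7745) = 8*5.7745^2 + 2*5.7745 + 9 = 287.3078
Step 2: Evaluate g(x).
g(5.7745) = 4*5.7745 - 8 = 15.098
Step 3: Compute Lagrangian.
L = 287.3078 + 8*15.098 = 408.0918


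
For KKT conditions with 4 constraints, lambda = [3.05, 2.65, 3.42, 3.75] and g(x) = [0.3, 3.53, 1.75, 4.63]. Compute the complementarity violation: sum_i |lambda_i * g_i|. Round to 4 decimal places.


KKT complementary slackness check:
lambda_1 * g_1 = 3.05 * 0.3 = 0.915
lambda_2 * g_2 = 2.65 * 3.53 = 9.3545
lambda_3 * g_3 = 3.42 * 1.75 = 5.985
lambda_4 * g_4 = 3.75 * 4.63 = 17.3625
Total violation = 0.915 + 9.3545 + 5.985 + 17.3625 = 33.617


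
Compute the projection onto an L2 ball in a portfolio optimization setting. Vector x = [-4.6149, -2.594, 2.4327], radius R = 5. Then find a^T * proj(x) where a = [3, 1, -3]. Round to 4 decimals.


Step 1: Compute ||x|| (intermediates to 6 decimals).
||x|| = sqrt((-4.6149)^2 + (-2.594)^2 + 2.4327^2) = 5.826162
Step 2: Project.
Since ||x|| > R, scale = R/||x|| = 5/5.826162 = 0.858198, proj(x) = scale * x
proj(x) = [-3.960498, -2.226166, 2.087738]
Step 3: Dot product.
a^T * proj(x) = 3*(-3.960498) + 1*(-2.226166) - 3*2.087738 = -20.3709


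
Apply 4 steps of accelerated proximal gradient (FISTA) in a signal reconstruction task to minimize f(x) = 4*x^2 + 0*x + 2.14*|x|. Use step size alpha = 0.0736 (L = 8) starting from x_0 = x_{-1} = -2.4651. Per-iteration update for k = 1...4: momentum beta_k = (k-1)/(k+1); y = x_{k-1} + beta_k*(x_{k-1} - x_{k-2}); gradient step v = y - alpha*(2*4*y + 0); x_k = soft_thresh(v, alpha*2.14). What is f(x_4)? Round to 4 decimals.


FISTA on f(x) = 4*x^2 + 0*x + 2.14*|x|
L = 8, alpha = 0.0736
Iteration 1: beta = 0.0, y = -2.4651 + 0.0*(-2.4651 + 2.4651) = -2.4651
  grad(y) = -19.7208, v = y - alpha*grad = -1.0136
  prox(v) = soft_thresh(-1.0136, 0.1575) = -0.8561
Iteration 2: beta = 0.3333, y = -0.8561 + 0.3333*(-0.8561 + 2.4651) = -0.3198
  grad(y) = -2.5586, v = y - alpha*grad = -0.1315
  prox(v) = soft_thresh(-0.1315, 0.1575) = 0.0
Iteration 3: beta = 0.5, y = 0.0 + 0.5*(0.0 + 0.8561) = 0.4281
  grad(y) = 3.4246, v = y - alpha*grad = 0.176
  prox(v) = soft_thresh(0.176, 0.1575) = 0.0185
Iteration 4: beta = 0.6, y = 0.0185 + 0.6*(0.0185 - 0.0) = 0.0296
  grad(y) = 0.237, v = y - alpha*grad = 0.0122
  prox(v) = soft_thresh(0.0122, 0.1575) = 0.0
f(x_4) = 4*0.0^2 + 0*0.0 + 2.14*|0.0| = 0.0


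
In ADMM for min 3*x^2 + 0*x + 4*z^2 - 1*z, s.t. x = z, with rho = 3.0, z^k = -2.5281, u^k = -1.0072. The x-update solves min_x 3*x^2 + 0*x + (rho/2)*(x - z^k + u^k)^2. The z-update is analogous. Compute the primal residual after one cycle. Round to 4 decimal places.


ADMM iteration with rho = 3.0, z^k = -2.5281, u^k = -1.0072
Step 1: x-update.
Minimize 3*x^2 + 0*x + (3.0/2)*(x + 2.5281 - 1.0072)^2
FOC: (2*3 + 3.0)*x = 0 + 3.0*(-2.5281 + 1.0072)
x^{k+1} = -0.507
Step 2: z-update.
Minimize 4*z^2 - 1*z + (3.0/2)*(-0.507 - z - 1.0072)^2
FOC: (2*4 + 3.0)*z = 1 + 3.0*(-0.507 - 1.0072)
z^{k+1} = -0.322
Step 3: u-update.
u^{k+1} = -1.0072 - 0.507 + 0.322 = -1.1921
Step 4: Primal residual = |-0.507 + 0.322| = 0.1849


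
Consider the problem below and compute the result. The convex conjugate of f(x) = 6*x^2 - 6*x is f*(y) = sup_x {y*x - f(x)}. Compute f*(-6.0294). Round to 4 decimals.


f*(y) = sup_x {y*x - a*x^2 - b*x} = sup_x {(y-b)*x - a*x^2}
FOC: (y - b) - 2a*x = 0 => x* = (y - b)/(2a)
x* = (-6.0294 + 6)/(2*6) = -0.0025
f*(-6.0294) = (y-b)^2/(4a) = (-6.0294 + 6)^2/(4*6)
= 0.0009/24 = 0.0


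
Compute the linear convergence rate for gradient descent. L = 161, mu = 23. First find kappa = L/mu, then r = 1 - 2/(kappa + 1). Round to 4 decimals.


Step 1: Compute the condition number.
kappa = L/mu = 161/23 = 7.0
Step 2: Compute the convergence rate.
r = 1 - 2/(kappa + 1) = 1 - 2*mu/(L + mu) = (L - mu)/(L + mu) = 138/184 = 0.75


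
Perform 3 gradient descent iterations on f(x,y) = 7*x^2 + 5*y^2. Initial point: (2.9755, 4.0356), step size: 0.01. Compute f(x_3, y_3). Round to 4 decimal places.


Gradient descent on f(x,y) = 7*x^2 + 5*y^2.
Starting point: (2.9755, 4.0356), alpha = 0.01
Step 1: grad_x = 2*7*2.9755 = 41.657, grad_y = 2*5*4.0356 = 40.356
  x_1 = 2.9755 - 0.01*41.657 = 2.5589
  y_1 = 4.0356 - 0.01*40.356 = 3.632
Step 2: grad_x = 2*7*2.5589 = 35.825, grad_y = 2*5*3.632 = 36.3204
  x_2 = 2.5589 - 0.01*35.825 = 2.2007
  y_2 = 3.632 - 0.01*36.3204 = 3.2688
Step 3: grad_x = 2*7*2.2007 = 30.8095, grad_y = 2*5*3.2688 = 32.6884
  x_3 = 2.2007 - 0.01*30.8095 = 1.8926
  y_3 = 3.2688 - 0.01*32.6884 = 2.942
f(1.8926, 2.942) = 7*1.8926^2 + 5*2.942^2 = 68.3486


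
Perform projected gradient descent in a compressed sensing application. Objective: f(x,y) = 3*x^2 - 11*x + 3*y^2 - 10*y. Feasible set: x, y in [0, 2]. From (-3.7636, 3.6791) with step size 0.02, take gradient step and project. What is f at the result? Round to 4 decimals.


Step 1: Compute gradient at (-3.7636, 3.6791).
grad_x = 2*3*-3.7636 - 11 = -33.5816
grad_y = 2*3*3.6791 - 10 = 12.0746
Step 2: Gradient step.
x_raw = -3.7636 - 0.02*-33.5816 = -3.092
y_raw = 3.6791 - 0.02*12.0746 = 3.4376
Step 3: Project onto [0, 2].
x_proj = clip(-3.092) = 0.0
y_proj = clip(3.4376) = 2.0
Step 4: Evaluate f.
f(0.0, 2.0) = -8.0


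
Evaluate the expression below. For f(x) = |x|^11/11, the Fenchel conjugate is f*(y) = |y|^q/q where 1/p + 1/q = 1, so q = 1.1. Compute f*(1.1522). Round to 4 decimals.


The conjugate exponent q satisfies 1/p + 1/q = 1.
p = 11, so q = 11/(11 - 1) = 1.1
|y|^q = 1.1522^1.1 = 1.1686
f*(1.1522) = 1.1686 / 1.1 = 1.0624


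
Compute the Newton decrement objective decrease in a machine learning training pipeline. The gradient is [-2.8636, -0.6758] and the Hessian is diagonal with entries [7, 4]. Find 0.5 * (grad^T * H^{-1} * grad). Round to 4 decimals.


Step 1: H is diagonal, so H^(-1) * g = [-0.4091, -0.169].
Step 2: g^T H^(-1) g = sum_i g_i^2 / H_ii
  = (-2.8636)^2/7 + (-0.6758)^2/4
  = 1.1715 + 0.1142 = 1.2856
Step 3: Objective decrease = 0.5 * g^T H^(-1) g = 0.6428


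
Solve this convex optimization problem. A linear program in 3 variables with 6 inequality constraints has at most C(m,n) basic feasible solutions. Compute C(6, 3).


Each vertex corresponds to some choice of n active constraints out of m, so the number of vertices is at most C(m, n) = m! / (n!(m-n)!).
m = 6, n = 3
Numerator: 6 * 5 * 4
Denominator: 3! = 6
C(6, 3) = 20


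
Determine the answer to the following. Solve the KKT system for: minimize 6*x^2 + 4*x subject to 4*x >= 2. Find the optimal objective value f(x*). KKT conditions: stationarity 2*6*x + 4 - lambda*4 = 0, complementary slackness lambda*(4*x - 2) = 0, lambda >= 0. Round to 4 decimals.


Step 1: Try lambda = 0 (constraint inactive).
x_unc = -4/(2*6) = -0.3333
Check: 4*-0.3333 = -1.3332 < 2 -- violated!
Step 2: Constraint must be active: 4*x = 2
x* = 2/4 = 0.5
lambda = (2*6*0.5 + 4)/4 = 2.5
Step 3: Compute optimal value.
f(x*) = 6*0.5^2 + 4*0.5 = 3.5


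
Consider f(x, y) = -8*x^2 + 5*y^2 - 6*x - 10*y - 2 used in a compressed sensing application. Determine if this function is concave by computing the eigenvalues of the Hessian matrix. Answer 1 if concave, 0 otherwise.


The Hessian of f(x,y) = -8*x^2 + 5*y^2 - 6*x - 10*y - 2 is:
H = [[-16, 0], [0, 10]]
Trace = -16 + 10 = -6
Determinant = -16*10 - (0)^2 = -160
Discriminant = (-6)^2 - 4*-160 = 676.0
Eigenvalues: lambda_1 = -16.0, lambda_2 = 10.0
The function is not concave.

0


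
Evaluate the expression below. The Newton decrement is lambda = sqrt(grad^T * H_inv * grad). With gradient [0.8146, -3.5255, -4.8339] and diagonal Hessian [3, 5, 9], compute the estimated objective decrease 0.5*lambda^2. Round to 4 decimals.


Step 1: H is diagonal, so H^(-1) * g = [0.2715, -0.7051, -0.5371].
Step 2: g^T H^(-1) g = sum_i g_i^2 / H_ii
  = (0.8146)^2/3 + (-3.5255)^2/5 + (-4.8339)^2/9
  = 0.2212 + 2.4858 + 2.5963 = 5.3033
Step 3: Objective decrease = 0.5 * g^T H^(-1) g = 2.6517


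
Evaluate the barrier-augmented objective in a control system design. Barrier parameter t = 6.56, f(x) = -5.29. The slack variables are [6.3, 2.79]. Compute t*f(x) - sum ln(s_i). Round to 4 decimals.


Step 1: Compute log-barrier.
ln values: [1.8405, 1.026]
phi = -(1.8405 + 1.026) = -2.8666
Step 2: Compute augmented objective.
t*f(x) = 6.56*-5.29 = -34.7024
Total = -34.7024 - 2.8666 = -37.569


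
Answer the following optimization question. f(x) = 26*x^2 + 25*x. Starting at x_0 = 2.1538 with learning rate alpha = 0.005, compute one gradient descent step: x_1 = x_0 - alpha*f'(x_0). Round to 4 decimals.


We compute the gradient at x_0 and apply the update.
f'(x) = 52*x + 25
f'(2.1538) = 52*2.1538 + 25 = 136.9976
x_1 = 2.1538 - 0.005*136.9976 = 1.4688


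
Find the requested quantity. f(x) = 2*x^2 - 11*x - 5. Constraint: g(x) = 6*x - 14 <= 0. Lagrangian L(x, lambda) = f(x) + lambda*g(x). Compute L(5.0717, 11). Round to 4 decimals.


Step 1: Evaluate f(x).
f(5.0717) = 2*5.0717^2 - 11*5.0717 - 5 = -9.3444
Step 2: Evaluate g(x).
g(5.0717) = 6*5.0717 - 14 = 16.4302
Step 3: Compute Lagrangian.
L = -9.3444 + 11*16.4302 = 171.3878


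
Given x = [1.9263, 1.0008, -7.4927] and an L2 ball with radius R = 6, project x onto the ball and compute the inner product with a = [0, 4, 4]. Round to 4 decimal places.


Step 1: Compute ||x|| (intermediates to 6 decimals).
||x|| = sqrt(1.9263^2 + 1.0008^2 + (-7.4927)^2) = 7.80082
Step 2: Project.
Since ||x|| > R, scale = R/||x|| = 6/7.80082 = 0.76915, proj(x) = scale * x
proj(x) = [1.481614, 0.769765, -5.76301]
Step 3: Dot product.
a^T * proj(x) = 0*1.481614 + 4*0.769765 + 4*(-5.76301) = -19.973


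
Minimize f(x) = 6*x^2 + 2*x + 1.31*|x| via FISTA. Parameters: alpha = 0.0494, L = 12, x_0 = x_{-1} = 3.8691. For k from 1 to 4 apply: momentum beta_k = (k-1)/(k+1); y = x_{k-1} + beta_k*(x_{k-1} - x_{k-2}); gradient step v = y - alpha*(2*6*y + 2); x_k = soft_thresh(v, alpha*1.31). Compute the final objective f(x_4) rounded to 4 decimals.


FISTA on f(x) = 6*x^2 + 2*x + 1.31*|x|
L = 12, alpha = 0.0494
Iteration 1: beta = 0.0, y = 3.8691 + 0.0*(3.8691 - 3.8691) = 3.8691
  grad(y) = 48.4292, v = y - alpha*grad = 1.4767
  prox(v) = soft_thresh(1.4767, 0.0647) = 1.412
Iteration 2: beta = 0.3333, y = 1.412 + 0.3333*(1.412 - 3.8691) = 0.5929
  grad(y) = 9.1153, v = y - alpha*grad = 0.1426
  prox(v) = soft_thresh(0.1426, 0.0647) = 0.0779
Iteration 3: beta = 0.5, y = 0.0779 + 0.5*(0.0779 - 1.412) = -0.5891
  grad(y) = -5.0691, v = y - alpha*grad = -0.3387
  prox(v) = soft_thresh(-0.3387, 0.0647) = -0.274
Iteration 4: beta = 0.6, y = -0.274 + 0.6*(-0.274 - 0.0779) = -0.4851
  grad(y) = -3.8212, v = y - alpha*grad = -0.2963
  prox(v) = soft_thresh(-0.2963, 0.0647) = -0.2316
f(x_4) = 6*(-0.2316)^2 + 2*(-0.2316) + 1.31*|-0.2316| = 0.1621


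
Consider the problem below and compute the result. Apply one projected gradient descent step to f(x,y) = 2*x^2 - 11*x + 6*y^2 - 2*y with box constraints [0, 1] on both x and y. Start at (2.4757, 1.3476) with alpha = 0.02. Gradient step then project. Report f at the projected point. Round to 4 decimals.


Step 1: Compute gradient at (2.4757, 1.3476).
grad_x = 2*2*2.4757 - 11 = -1.0972
grad_y = 2*6*1.3476 - 2 = 14.1712
Step 2: Gradient step.
x_raw = 2.4757 - 0.02*-1.0972 = 2.4976
y_raw = 1.3476 - 0.02*14.1712 = 1.0642
Step 3: Project onto [0, 1].
x_proj = clip(2.4976) = 1.0
y_proj = clip(1.0642) = 1.0
Step 4: Evaluate f.
f(1.0, 1.0) = -5.0


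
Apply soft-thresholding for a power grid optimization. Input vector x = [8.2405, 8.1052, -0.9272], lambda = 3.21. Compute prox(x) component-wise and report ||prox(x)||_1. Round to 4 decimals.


Soft-thresholding with lambda = 3.21:
prox(8.2405) = sign(8.2405)*max(|8.2405| - 3.21, 0) = 5.0305
prox(8.1052) = sign(8.1052)*max(|8.1052| - 3.21, 0) = 4.8952
prox(-0.9272) = sign(-0.9272)*max(|-0.9272| - 3.21, 0) = 0.0
prox(x) = [5.0305, 4.8952, 0.0]
||prox(x)||_1 = 5.0305 + 4.8952 + 0.0 = 9.9257


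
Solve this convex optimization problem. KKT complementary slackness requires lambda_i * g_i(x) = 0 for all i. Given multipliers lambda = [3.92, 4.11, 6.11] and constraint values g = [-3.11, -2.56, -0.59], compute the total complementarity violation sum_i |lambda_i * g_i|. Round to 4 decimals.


KKT complementary slackness check:
lambda_1 * g_1 = 3.92 * -3.11 = -12.1912
lambda_2 * g_2 = 4.11 * -2.56 = -10.5216
lambda_3 * g_3 = 6.11 * -0.59 = -3.6049
Total violation = 12.1912 + 10.5216 + 3.6049 = 26.3177


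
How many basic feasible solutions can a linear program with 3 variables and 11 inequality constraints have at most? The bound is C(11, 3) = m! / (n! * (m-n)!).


Each vertex corresponds to some choice of n active constraints out of m, so the number of vertices is at most C(m, n) = m! / (n!(m-n)!).
m = 11, n = 3
Numerator: 11 * 10 * 9
Denominator: 3! = 6
C(11, 3) = 165


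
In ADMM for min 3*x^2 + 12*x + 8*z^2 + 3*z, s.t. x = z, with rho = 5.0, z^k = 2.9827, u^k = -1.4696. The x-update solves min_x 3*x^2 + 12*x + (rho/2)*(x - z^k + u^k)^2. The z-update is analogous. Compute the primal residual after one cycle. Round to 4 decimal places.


ADMM iteration with rho = 5.0, z^k = 2.9827, u^k = -1.4696
Step 1: x-update.
Minimize 3*x^2 + 12*x + (5.0/2)*(x - 2.9827 - 1.4696)^2
FOC: (2*3 + 5.0)*x = -12 + 5.0*(2.9827 + 1.4696)
x^{k+1} = 0.9329
Step 2: z-update.
Minimize 8*z^2 + 3*z + (5.0/2)*(0.9329 - z - 1.4696)^2
FOC: (2*8 + 5.0)*z = -3 + 5.0*(0.9329 - 1.4696)
z^{k+1} = -0.2707
Step 3: u-update.
u^{k+1} = -1.4696 + 0.9329 + 0.2707 = -0.2661
Step 4: Primal residual = |0.9329 + 0.2707| = 1.2035


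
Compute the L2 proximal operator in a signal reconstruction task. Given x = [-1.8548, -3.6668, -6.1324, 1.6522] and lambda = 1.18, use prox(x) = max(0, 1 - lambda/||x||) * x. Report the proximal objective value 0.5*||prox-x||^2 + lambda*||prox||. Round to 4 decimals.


Step 1: Compute ||x||.
||x|| = 7.5645
Step 2: Compute scaling factor.
scale = max(0, 1 - 1.18/7.5645) = 0.844
Step 3: prox(x) = [-1.5655, -3.0948, -5.1758, 1.3945]
||prox(x)|| = 6.3845
Step 4: Proximal objective.
0.5*||prox-x||^2 = 0.6962
lambda*||prox|| = 7.5337
Total = 8.2299


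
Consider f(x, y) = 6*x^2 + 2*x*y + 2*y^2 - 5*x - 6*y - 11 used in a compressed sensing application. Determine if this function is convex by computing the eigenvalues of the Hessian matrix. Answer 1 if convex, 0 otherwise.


The Hessian of f(x,y) = 6*x^2 + 2*x*y + 2*y^2 - 5*x - 6*y - 11 is:
H = [[12, 2], [2, 4]]
Trace = 12 + 4 = 16
Determinant = 12*4 - (2)^2 = 44
Discriminant = (16)^2 - 4*44 = 80.0
Eigenvalues: lambda_1 = 3.5279, lambda_2 = 12.4721
The function is convex.

1


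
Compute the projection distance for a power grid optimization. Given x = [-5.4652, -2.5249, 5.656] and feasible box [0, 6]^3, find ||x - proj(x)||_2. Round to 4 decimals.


Project each component onto [0, 6].
clip(-5.4652) = 0.0, clip(-2.5249) = 0.0, clip(5.656) = 5.656
Projection = [0.0, 0.0, 5.656]
Squared diffs: [29.8684, 6.3751, 0.0]
Distance = sqrt(36.2435) = 6.0203


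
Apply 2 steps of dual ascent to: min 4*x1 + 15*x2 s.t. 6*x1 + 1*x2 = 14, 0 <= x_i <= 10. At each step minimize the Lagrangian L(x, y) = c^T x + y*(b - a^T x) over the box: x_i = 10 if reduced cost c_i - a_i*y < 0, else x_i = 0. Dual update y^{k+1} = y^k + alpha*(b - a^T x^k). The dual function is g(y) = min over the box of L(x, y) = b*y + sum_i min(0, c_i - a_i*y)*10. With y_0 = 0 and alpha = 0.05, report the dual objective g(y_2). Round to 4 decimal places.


Dual ascent for LP: min 4*x1 + 15*x2, 6*x1 + 1*x2 = 14, 0 <= x_i <= 10
Step 1: y^k = 0.0, reduced costs: (4.0, 15.0)
  x^k = (0.0, 0.0), subgradient = b - a^T x = 14.0
  y^{k+1} = 0.0 + 0.05*14.0 = 0.7
Step 2: y^k = 0.7, reduced costs: (-0.2, 14.3)
  x^k = (10.0, 0.0), subgradient = b - a^T x = -46.0
  y^{k+1} = 0.7 + 0.05*-46.0 = -1.6
Dual objective at y_2 = -1.6: reduced costs (13.6, 16.6), box minimizer x = (0.0, 0.0)
g(y_2) = b*y + (c1 - a1*y)*x1 + (c2 - a2*y)*x2 = 14*(-1.6) + 13.6*0.0 + 16.6*0.0 = -22.4 + 0.0 + 0.0 = -22.4


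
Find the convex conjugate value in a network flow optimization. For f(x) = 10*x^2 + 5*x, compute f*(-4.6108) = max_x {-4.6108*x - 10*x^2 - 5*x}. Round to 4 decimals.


f*(y) = sup_x {y*x - a*x^2 - b*x} = sup_x {(y-b)*x - a*x^2}
FOC: (y - b) - 2a*x = 0 => x* = (y - b)/(2a)
x* = (-4.6108 - 5)/(2*10) = -0.4805
f*(-4.6108) = (y-b)^2/(4a) = (-4.6108 - 5)^2/(4*10)
= 92.3675/40 = 2.3092


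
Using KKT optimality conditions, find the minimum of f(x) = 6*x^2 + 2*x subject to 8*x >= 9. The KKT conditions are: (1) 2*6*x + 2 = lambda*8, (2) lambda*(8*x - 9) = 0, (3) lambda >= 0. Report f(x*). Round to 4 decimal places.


Step 1: Try lambda = 0 (constraint inactive).
x_unc = -2/(2*6) = -0.1667
Check: 8*-0.1667 = -1.3336 < 9 -- violated!
Step 2: Constraint must be active: 8*x = 9
x* = 9/8 = 1.125
lambda = (2*6*1.125 + 2)/8 = 1.9375
Step 3: Compute optimal value.
f(x*) = 6*1.125^2 + 2*1.125 = 9.8438


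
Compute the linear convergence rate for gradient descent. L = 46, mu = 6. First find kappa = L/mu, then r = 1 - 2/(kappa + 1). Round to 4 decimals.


Step 1: Compute the condition number.
kappa = L/mu = 46/6 = 7.6667
Step 2: Compute the convergence rate.
r = 1 - 2/(kappa + 1) = 1 - 2*mu/(L + mu) = (L - mu)/(L + mu) = 40/52 = 0.7692


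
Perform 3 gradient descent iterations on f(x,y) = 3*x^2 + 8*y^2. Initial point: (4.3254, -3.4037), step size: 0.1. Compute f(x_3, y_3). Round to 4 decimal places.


Gradient descent on f(x,y) = 3*x^2 + 8*y^2.
Starting point: (4.3254, -3.4037), alpha = 0.1
Step 1: grad_x = 2*3*4.3254 = 25.9524, grad_y = 2*8*-3.4037 = -54.4592
  x_1 = 4.3254 - 0.1*25.9524 = 1.7302
  y_1 = -3.4037 - 0.1*-54.4592 = 2.0422
Step 2: grad_x = 2*3*1.7302 = 10.381, grad_y = 2*8*2.0422 = 32.6755
  x_2 = 1.7302 - 0.1*10.381 = 0.6921
  y_2 = 2.0422 - 0.1*32.6755 = -1.2253
Step 3: grad_x = 2*3*0.6921 = 4.1524, grad_y = 2*8*-1.2253 = -19.6053
  x_3 = 0.6921 - 0.1*4.1524 = 0.2768
  y_3 = -1.2253 - 0.1*-19.6053 = 0.7352
f(0.2768, 0.7352) = 3*0.2768^2 + 8*0.7352^2 = 4.554


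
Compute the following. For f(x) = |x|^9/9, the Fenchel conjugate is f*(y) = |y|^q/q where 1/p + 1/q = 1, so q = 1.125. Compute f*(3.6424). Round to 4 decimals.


The conjugate exponent q satisfies 1/p + 1/q = 1.
p = 9, so q = 9/(9 - 1) = 1.125
|y|^q = 3.6424^1.125 = 4.2812
f*(3.6424) = 4.2812 / 1.125 = 3.8055


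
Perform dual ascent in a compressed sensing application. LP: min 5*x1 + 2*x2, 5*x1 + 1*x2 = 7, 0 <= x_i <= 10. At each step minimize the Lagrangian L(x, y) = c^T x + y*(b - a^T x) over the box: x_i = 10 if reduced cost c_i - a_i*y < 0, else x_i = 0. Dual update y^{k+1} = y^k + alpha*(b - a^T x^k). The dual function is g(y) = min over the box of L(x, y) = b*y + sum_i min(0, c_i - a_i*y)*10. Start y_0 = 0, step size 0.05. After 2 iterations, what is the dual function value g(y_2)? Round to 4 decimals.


Dual ascent for LP: min 5*x1 + 2*x2, 5*x1 + 1*x2 = 7, 0 <= x_i <= 10
Step 1: y^k = 0.0, reduced costs: (5.0, 2.0)
  x^k = (0.0, 0.0), subgradient = b - a^T x = 7.0
  y^{k+1} = 0.0 + 0.05*7.0 = 0.35
Step 2: y^k = 0.35, reduced costs: (3.25, 1.65)
  x^k = (0.0, 0.0), subgradient = b - a^T x = 7.0
  y^{k+1} = 0.35 + 0.05*7.0 = 0.7
Dual objective at y_2 = 0.7: reduced costs (1.5, 1.3), box minimizer x = (0.0, 0.0)
g(y_2) = b*y + (c1 - a1*y)*x1 + (c2 - a2*y)*x2 = 7*0.7 + 1.5*0.0 + 1.3*0.0 = 4.9 + 0.0 + 0.0 = 4.9


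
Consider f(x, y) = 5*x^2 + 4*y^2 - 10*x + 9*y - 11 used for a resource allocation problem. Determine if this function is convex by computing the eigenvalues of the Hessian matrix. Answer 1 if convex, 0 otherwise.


The Hessian of f(x,y) = 5*x^2 + 4*y^2 - 10*x + 9*y - 11 is:
H = [[10, 0], [0, 8]]
Trace = 10 + 8 = 18
Determinant = 10*8 - (0)^2 = 80
Discriminant = (18)^2 - 4*80 = 4.0
Eigenvalues: lambda_1 = 8.0, lambda_2 = 10.0
The function is convex.

1


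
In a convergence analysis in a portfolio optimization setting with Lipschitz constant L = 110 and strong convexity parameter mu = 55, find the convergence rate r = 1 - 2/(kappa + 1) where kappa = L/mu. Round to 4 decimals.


Step 1: Compute the condition number.
kappa = L/mu = 110/55 = 2.0
Step 2: Compute the convergence rate.
r = 1 - 2/(kappa + 1) = 1 - 2*mu/(L + mu) = (L - mu)/(L + mu) = 55/165 = 0.3333


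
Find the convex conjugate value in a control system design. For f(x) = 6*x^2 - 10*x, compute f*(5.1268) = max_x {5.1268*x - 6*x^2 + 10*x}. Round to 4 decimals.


f*(y) = sup_x {y*x - a*x^2 - b*x} = sup_x {(y-b)*x - a*x^2}
FOC: (y - b) - 2a*x = 0 => x* = (y - b)/(2a)
x* = (5.1268 + 10)/(2*6) = 1.2606
f*(5.1268) = (y-b)^2/(4a) = (5.1268 + 10)^2/(4*6)
= 228.8201/24 = 9.5342


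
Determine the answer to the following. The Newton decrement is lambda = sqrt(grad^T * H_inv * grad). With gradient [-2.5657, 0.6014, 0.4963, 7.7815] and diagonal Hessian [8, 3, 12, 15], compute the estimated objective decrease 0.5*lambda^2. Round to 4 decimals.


Step 1: H is diagonal, so H^(-1) * g = [-0.3207, 0.2005, 0.0414, 0.5188].
Step 2: g^T H^(-1) g = sum_i g_i^2 / H_ii
  = (-2.5657)^2/8 + (0.6014)^2/3 + (0.4963)^2/12 + (7.7815)^2/15
  = 0.8229 + 0.1206 + 0.0205 + 4.0368 = 5.0007
Step 3: Objective decrease = 0.5 * g^T H^(-1) g = 2.5004


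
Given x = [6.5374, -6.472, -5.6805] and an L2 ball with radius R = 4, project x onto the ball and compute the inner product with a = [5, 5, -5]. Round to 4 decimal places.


Step 1: Compute ||x|| (intermediates to 6 decimals).
||x|| = sqrt(6.5374^2 + (-6.472)^2 + (-5.6805)^2) = 10.811682
Step 2: Project.
Since ||x|| > R, scale = R/||x|| = 4/10.811682 = 0.36997, proj(x) = scale * x
proj(x) = [2.418642, -2.394446, -2.101615]
Step 3: Dot product.
a^T * proj(x) = 5*2.418642 + 5*(-2.394446) - 5*(-2.101615) = 10.6291


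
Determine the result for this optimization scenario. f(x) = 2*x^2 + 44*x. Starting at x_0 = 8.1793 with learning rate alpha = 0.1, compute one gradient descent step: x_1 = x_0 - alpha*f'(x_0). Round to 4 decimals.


We compute the gradient at x_0 and apply the update.
f'(x) = 4*x + 44
f'(8.1793) = 4*8.1793 + 44 = 76.7172
x_1 = 8.1793 - 0.1*76.7172 = 0.5076


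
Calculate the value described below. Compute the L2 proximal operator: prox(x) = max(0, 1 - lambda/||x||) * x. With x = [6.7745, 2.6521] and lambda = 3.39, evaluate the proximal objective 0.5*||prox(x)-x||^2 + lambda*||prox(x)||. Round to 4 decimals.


Step 1: Compute ||x||.
||x|| = 7.2751
Step 2: Compute scaling factor.
scale = max(0, 1 - 3.39/7.2751) = 0.534
Step 3: prox(x) = [3.6178, 1.4163]
||prox(x)|| = 3.8851
Step 4: Proximal objective.
0.5*||prox-x||^2 = 5.7461
lambda*||prox|| = 13.1705
Total = 18.9166
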